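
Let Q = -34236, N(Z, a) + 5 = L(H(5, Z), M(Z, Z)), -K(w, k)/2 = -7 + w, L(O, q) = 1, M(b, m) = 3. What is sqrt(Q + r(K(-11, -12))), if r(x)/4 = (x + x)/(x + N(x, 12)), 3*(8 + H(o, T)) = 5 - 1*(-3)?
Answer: 3*I*sqrt(3803) ≈ 185.01*I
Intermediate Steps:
H(o, T) = -16/3 (H(o, T) = -8 + (5 - 1*(-3))/3 = -8 + (5 + 3)/3 = -8 + (1/3)*8 = -8 + 8/3 = -16/3)
K(w, k) = 14 - 2*w (K(w, k) = -2*(-7 + w) = 14 - 2*w)
N(Z, a) = -4 (N(Z, a) = -5 + 1 = -4)
r(x) = 8*x/(-4 + x) (r(x) = 4*((x + x)/(x - 4)) = 4*((2*x)/(-4 + x)) = 4*(2*x/(-4 + x)) = 8*x/(-4 + x))
sqrt(Q + r(K(-11, -12))) = sqrt(-34236 + 8*(14 - 2*(-11))/(-4 + (14 - 2*(-11)))) = sqrt(-34236 + 8*(14 + 22)/(-4 + (14 + 22))) = sqrt(-34236 + 8*36/(-4 + 36)) = sqrt(-34236 + 8*36/32) = sqrt(-34236 + 8*36*(1/32)) = sqrt(-34236 + 9) = sqrt(-34227) = 3*I*sqrt(3803)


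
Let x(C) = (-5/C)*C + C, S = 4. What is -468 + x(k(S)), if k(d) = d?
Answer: -469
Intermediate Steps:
x(C) = -5 + C
-468 + x(k(S)) = -468 + (-5 + 4) = -468 - 1 = -469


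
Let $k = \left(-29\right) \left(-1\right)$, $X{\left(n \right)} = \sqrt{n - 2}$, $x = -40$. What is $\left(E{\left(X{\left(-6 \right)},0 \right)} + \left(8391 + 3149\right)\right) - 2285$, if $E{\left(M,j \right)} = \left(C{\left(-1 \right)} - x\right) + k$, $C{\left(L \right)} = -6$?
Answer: $9318$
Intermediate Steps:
$X{\left(n \right)} = \sqrt{-2 + n}$
$k = 29$
$E{\left(M,j \right)} = 63$ ($E{\left(M,j \right)} = \left(-6 - -40\right) + 29 = \left(-6 + 40\right) + 29 = 34 + 29 = 63$)
$\left(E{\left(X{\left(-6 \right)},0 \right)} + \left(8391 + 3149\right)\right) - 2285 = \left(63 + \left(8391 + 3149\right)\right) - 2285 = \left(63 + 11540\right) - 2285 = 11603 - 2285 = 9318$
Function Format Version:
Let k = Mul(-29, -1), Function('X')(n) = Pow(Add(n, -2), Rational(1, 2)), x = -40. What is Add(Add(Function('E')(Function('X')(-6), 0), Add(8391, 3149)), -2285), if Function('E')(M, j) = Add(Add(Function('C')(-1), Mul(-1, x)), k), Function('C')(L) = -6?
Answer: 9318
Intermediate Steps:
Function('X')(n) = Pow(Add(-2, n), Rational(1, 2))
k = 29
Function('E')(M, j) = 63 (Function('E')(M, j) = Add(Add(-6, Mul(-1, -40)), 29) = Add(Add(-6, 40), 29) = Add(34, 29) = 63)
Add(Add(Function('E')(Function('X')(-6), 0), Add(8391, 3149)), -2285) = Add(Add(63, Add(8391, 3149)), -2285) = Add(Add(63, 11540), -2285) = Add(11603, -2285) = 9318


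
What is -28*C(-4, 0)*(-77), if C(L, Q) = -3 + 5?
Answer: 4312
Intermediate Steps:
C(L, Q) = 2
-28*C(-4, 0)*(-77) = -28*2*(-77) = -56*(-77) = 4312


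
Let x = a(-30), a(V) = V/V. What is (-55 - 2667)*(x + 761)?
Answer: -2074164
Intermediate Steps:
a(V) = 1
x = 1
(-55 - 2667)*(x + 761) = (-55 - 2667)*(1 + 761) = -2722*762 = -2074164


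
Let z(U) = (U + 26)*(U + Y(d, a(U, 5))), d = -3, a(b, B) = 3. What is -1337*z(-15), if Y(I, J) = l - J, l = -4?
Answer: 323554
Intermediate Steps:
Y(I, J) = -4 - J
z(U) = (-7 + U)*(26 + U) (z(U) = (U + 26)*(U + (-4 - 1*3)) = (26 + U)*(U + (-4 - 3)) = (26 + U)*(U - 7) = (26 + U)*(-7 + U) = (-7 + U)*(26 + U))
-1337*z(-15) = -1337*(-182 + (-15)² + 19*(-15)) = -1337*(-182 + 225 - 285) = -1337*(-242) = 323554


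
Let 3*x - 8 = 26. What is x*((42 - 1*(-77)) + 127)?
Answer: 2788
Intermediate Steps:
x = 34/3 (x = 8/3 + (1/3)*26 = 8/3 + 26/3 = 34/3 ≈ 11.333)
x*((42 - 1*(-77)) + 127) = 34*((42 - 1*(-77)) + 127)/3 = 34*((42 + 77) + 127)/3 = 34*(119 + 127)/3 = (34/3)*246 = 2788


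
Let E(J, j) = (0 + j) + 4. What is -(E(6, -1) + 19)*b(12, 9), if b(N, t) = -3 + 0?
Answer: 66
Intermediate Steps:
b(N, t) = -3
E(J, j) = 4 + j (E(J, j) = j + 4 = 4 + j)
-(E(6, -1) + 19)*b(12, 9) = -((4 - 1) + 19)*(-3) = -(3 + 19)*(-3) = -22*(-3) = -1*(-66) = 66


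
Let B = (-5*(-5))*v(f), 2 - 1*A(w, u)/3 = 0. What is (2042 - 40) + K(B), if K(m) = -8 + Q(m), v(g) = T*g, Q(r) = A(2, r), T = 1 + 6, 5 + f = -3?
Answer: 2000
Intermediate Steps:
f = -8 (f = -5 - 3 = -8)
T = 7
A(w, u) = 6 (A(w, u) = 6 - 3*0 = 6 + 0 = 6)
Q(r) = 6
v(g) = 7*g
B = -1400 (B = (-5*(-5))*(7*(-8)) = 25*(-56) = -1400)
K(m) = -2 (K(m) = -8 + 6 = -2)
(2042 - 40) + K(B) = (2042 - 40) - 2 = 2002 - 2 = 2000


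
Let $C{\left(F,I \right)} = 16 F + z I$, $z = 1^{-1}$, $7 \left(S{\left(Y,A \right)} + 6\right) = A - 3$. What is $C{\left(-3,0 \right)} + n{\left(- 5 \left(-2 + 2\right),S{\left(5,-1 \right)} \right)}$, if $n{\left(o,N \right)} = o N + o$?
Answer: $-48$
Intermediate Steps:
$S{\left(Y,A \right)} = - \frac{45}{7} + \frac{A}{7}$ ($S{\left(Y,A \right)} = -6 + \frac{A - 3}{7} = -6 + \frac{-3 + A}{7} = -6 + \left(- \frac{3}{7} + \frac{A}{7}\right) = - \frac{45}{7} + \frac{A}{7}$)
$z = 1$
$C{\left(F,I \right)} = I + 16 F$ ($C{\left(F,I \right)} = 16 F + 1 I = 16 F + I = I + 16 F$)
$n{\left(o,N \right)} = o + N o$ ($n{\left(o,N \right)} = N o + o = o + N o$)
$C{\left(-3,0 \right)} + n{\left(- 5 \left(-2 + 2\right),S{\left(5,-1 \right)} \right)} = \left(0 + 16 \left(-3\right)\right) + - 5 \left(-2 + 2\right) \left(1 + \left(- \frac{45}{7} + \frac{1}{7} \left(-1\right)\right)\right) = \left(0 - 48\right) + \left(-5\right) 0 \left(1 - \frac{46}{7}\right) = -48 + 0 \left(1 - \frac{46}{7}\right) = -48 + 0 \left(- \frac{39}{7}\right) = -48 + 0 = -48$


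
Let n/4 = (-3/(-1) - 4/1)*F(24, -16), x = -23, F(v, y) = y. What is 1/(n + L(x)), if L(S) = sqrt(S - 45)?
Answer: 16/1041 - I*sqrt(17)/2082 ≈ 0.01537 - 0.0019804*I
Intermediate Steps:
L(S) = sqrt(-45 + S)
n = 64 (n = 4*((-3/(-1) - 4/1)*(-16)) = 4*((-3*(-1) - 4*1)*(-16)) = 4*((3 - 4)*(-16)) = 4*(-1*(-16)) = 4*16 = 64)
1/(n + L(x)) = 1/(64 + sqrt(-45 - 23)) = 1/(64 + sqrt(-68)) = 1/(64 + 2*I*sqrt(17))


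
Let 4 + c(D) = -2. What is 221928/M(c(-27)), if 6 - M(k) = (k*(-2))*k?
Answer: 36988/13 ≈ 2845.2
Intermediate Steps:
c(D) = -6 (c(D) = -4 - 2 = -6)
M(k) = 6 + 2*k² (M(k) = 6 - k*(-2)*k = 6 - (-2*k)*k = 6 - (-2)*k² = 6 + 2*k²)
221928/M(c(-27)) = 221928/(6 + 2*(-6)²) = 221928/(6 + 2*36) = 221928/(6 + 72) = 221928/78 = 221928*(1/78) = 36988/13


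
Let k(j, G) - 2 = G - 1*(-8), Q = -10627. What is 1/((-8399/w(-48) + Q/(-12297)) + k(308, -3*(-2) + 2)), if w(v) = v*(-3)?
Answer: -590256/23292797 ≈ -0.025341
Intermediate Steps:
w(v) = -3*v
k(j, G) = 10 + G (k(j, G) = 2 + (G - 1*(-8)) = 2 + (G + 8) = 2 + (8 + G) = 10 + G)
1/((-8399/w(-48) + Q/(-12297)) + k(308, -3*(-2) + 2)) = 1/((-8399/((-3*(-48))) - 10627/(-12297)) + (10 + (-3*(-2) + 2))) = 1/((-8399/144 - 10627*(-1/12297)) + (10 + (6 + 2))) = 1/((-8399*1/144 + 10627/12297) + (10 + 8)) = 1/((-8399/144 + 10627/12297) + 18) = 1/(-33917405/590256 + 18) = 1/(-23292797/590256) = -590256/23292797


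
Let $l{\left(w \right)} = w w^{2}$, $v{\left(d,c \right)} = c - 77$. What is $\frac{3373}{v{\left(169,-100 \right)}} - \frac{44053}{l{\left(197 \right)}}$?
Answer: $- \frac{25795640510}{1353231021} \approx -19.062$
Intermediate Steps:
$v{\left(d,c \right)} = -77 + c$ ($v{\left(d,c \right)} = c - 77 = -77 + c$)
$l{\left(w \right)} = w^{3}$
$\frac{3373}{v{\left(169,-100 \right)}} - \frac{44053}{l{\left(197 \right)}} = \frac{3373}{-77 - 100} - \frac{44053}{197^{3}} = \frac{3373}{-177} - \frac{44053}{7645373} = 3373 \left(- \frac{1}{177}\right) - \frac{44053}{7645373} = - \frac{3373}{177} - \frac{44053}{7645373} = - \frac{25795640510}{1353231021}$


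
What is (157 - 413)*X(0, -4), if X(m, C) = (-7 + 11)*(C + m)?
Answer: 4096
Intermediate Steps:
X(m, C) = 4*C + 4*m (X(m, C) = 4*(C + m) = 4*C + 4*m)
(157 - 413)*X(0, -4) = (157 - 413)*(4*(-4) + 4*0) = -256*(-16 + 0) = -256*(-16) = 4096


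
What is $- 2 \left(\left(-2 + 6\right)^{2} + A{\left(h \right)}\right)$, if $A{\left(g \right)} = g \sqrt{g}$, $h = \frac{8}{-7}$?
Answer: $-32 + \frac{32 i \sqrt{14}}{49} \approx -32.0 + 2.4435 i$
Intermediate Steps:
$h = - \frac{8}{7}$ ($h = 8 \left(- \frac{1}{7}\right) = - \frac{8}{7} \approx -1.1429$)
$A{\left(g \right)} = g^{\frac{3}{2}}$
$- 2 \left(\left(-2 + 6\right)^{2} + A{\left(h \right)}\right) = - 2 \left(\left(-2 + 6\right)^{2} + \left(- \frac{8}{7}\right)^{\frac{3}{2}}\right) = - 2 \left(4^{2} - \frac{16 i \sqrt{14}}{49}\right) = - 2 \left(16 - \frac{16 i \sqrt{14}}{49}\right) = -32 + \frac{32 i \sqrt{14}}{49}$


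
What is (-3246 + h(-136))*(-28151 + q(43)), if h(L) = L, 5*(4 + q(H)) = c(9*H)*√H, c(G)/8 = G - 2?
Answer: 95220210 - 2083312*√43 ≈ 8.1559e+7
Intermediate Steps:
c(G) = -16 + 8*G (c(G) = 8*(G - 2) = 8*(-2 + G) = -16 + 8*G)
q(H) = -4 + √H*(-16 + 72*H)/5 (q(H) = -4 + ((-16 + 8*(9*H))*√H)/5 = -4 + ((-16 + 72*H)*√H)/5 = -4 + (√H*(-16 + 72*H))/5 = -4 + √H*(-16 + 72*H)/5)
(-3246 + h(-136))*(-28151 + q(43)) = (-3246 - 136)*(-28151 + (-4 + 8*√43*(-2 + 9*43)/5)) = -3382*(-28151 + (-4 + 8*√43*(-2 + 387)/5)) = -3382*(-28151 + (-4 + (8/5)*√43*385)) = -3382*(-28151 + (-4 + 616*√43)) = -3382*(-28155 + 616*√43) = 95220210 - 2083312*√43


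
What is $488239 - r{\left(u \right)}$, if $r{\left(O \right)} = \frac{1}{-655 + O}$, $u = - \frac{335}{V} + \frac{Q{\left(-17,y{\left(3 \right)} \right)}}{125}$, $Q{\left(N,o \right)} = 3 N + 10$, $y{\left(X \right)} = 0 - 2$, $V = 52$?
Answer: $\frac{2100163482673}{4301507} \approx 4.8824 \cdot 10^{5}$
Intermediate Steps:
$y{\left(X \right)} = -2$
$Q{\left(N,o \right)} = 10 + 3 N$
$u = - \frac{44007}{6500}$ ($u = - \frac{335}{52} + \frac{10 + 3 \left(-17\right)}{125} = \left(-335\right) \frac{1}{52} + \left(10 - 51\right) \frac{1}{125} = - \frac{335}{52} - \frac{41}{125} = - \frac{44007}{6500} \approx -6.7703$)
$488239 - r{\left(u \right)} = 488239 - \frac{1}{-655 - \frac{44007}{6500}} = 488239 - \frac{1}{- \frac{4301507}{6500}} = 488239 - - \frac{6500}{4301507} = 488239 + \frac{6500}{4301507} = \frac{2100163482673}{4301507}$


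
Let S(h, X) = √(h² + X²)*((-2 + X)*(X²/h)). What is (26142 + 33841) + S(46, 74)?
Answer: 59983 + 394272*√1898/23 ≈ 8.0680e+5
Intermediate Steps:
S(h, X) = X²*√(X² + h²)*(-2 + X)/h (S(h, X) = √(X² + h²)*(X²*(-2 + X)/h) = X²*√(X² + h²)*(-2 + X)/h)
(26142 + 33841) + S(46, 74) = (26142 + 33841) + 74²*√(74² + 46²)*(-2 + 74)/46 = 59983 + 5476*(1/46)*√(5476 + 2116)*72 = 59983 + 5476*(1/46)*√7592*72 = 59983 + 5476*(1/46)*(2*√1898)*72 = 59983 + 394272*√1898/23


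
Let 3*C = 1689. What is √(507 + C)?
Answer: √1070 ≈ 32.711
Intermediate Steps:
C = 563 (C = (⅓)*1689 = 563)
√(507 + C) = √(507 + 563) = √1070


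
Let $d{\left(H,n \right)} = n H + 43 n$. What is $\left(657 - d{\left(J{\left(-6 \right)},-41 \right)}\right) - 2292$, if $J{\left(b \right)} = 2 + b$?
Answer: $-36$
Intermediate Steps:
$d{\left(H,n \right)} = 43 n + H n$ ($d{\left(H,n \right)} = H n + 43 n = 43 n + H n$)
$\left(657 - d{\left(J{\left(-6 \right)},-41 \right)}\right) - 2292 = \left(657 - - 41 \left(43 + \left(2 - 6\right)\right)\right) - 2292 = \left(657 - - 41 \left(43 - 4\right)\right) - 2292 = \left(657 - \left(-41\right) 39\right) - 2292 = \left(657 - -1599\right) - 2292 = \left(657 + 1599\right) - 2292 = 2256 - 2292 = -36$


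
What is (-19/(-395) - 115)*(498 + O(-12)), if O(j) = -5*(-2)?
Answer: -23066248/395 ≈ -58396.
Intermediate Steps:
O(j) = 10
(-19/(-395) - 115)*(498 + O(-12)) = (-19/(-395) - 115)*(498 + 10) = (-19*(-1/395) - 115)*508 = (19/395 - 115)*508 = -45406/395*508 = -23066248/395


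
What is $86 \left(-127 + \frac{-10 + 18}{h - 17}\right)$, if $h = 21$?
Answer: $-10750$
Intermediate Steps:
$86 \left(-127 + \frac{-10 + 18}{h - 17}\right) = 86 \left(-127 + \frac{-10 + 18}{21 - 17}\right) = 86 \left(-127 + \frac{8}{4}\right) = 86 \left(-127 + 8 \cdot \frac{1}{4}\right) = 86 \left(-127 + 2\right) = 86 \left(-125\right) = -10750$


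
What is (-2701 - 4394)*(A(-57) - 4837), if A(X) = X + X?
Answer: 35127345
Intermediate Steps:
A(X) = 2*X
(-2701 - 4394)*(A(-57) - 4837) = (-2701 - 4394)*(2*(-57) - 4837) = -7095*(-114 - 4837) = -7095*(-4951) = 35127345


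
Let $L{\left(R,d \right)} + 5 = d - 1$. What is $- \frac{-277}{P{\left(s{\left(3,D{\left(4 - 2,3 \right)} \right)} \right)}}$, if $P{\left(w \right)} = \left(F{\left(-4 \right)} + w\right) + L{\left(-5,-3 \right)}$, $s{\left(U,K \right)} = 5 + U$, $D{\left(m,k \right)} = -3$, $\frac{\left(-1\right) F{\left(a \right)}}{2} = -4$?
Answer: $\frac{277}{7} \approx 39.571$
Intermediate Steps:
$F{\left(a \right)} = 8$ ($F{\left(a \right)} = \left(-2\right) \left(-4\right) = 8$)
$L{\left(R,d \right)} = -6 + d$ ($L{\left(R,d \right)} = -5 + \left(d - 1\right) = -5 + \left(-1 + d\right) = -6 + d$)
$P{\left(w \right)} = -1 + w$ ($P{\left(w \right)} = \left(8 + w\right) - 9 = -1 + w$)
$- \frac{-277}{P{\left(s{\left(3,D{\left(4 - 2,3 \right)} \right)} \right)}} = - \frac{-277}{-1 + \left(5 + 3\right)} = - \frac{-277}{-1 + 8} = - \frac{-277}{7} = \left(-1\right) \left(- \frac{277}{7}\right) = \frac{277}{7}$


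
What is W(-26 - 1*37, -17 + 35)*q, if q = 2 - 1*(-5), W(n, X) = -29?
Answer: -203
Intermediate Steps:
q = 7 (q = 2 + 5 = 7)
W(-26 - 1*37, -17 + 35)*q = -29*7 = -203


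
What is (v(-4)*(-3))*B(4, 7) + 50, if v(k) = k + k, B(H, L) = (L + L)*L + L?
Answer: 2570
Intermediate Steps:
B(H, L) = L + 2*L**2 (B(H, L) = (2*L)*L + L = 2*L**2 + L = L + 2*L**2)
v(k) = 2*k
(v(-4)*(-3))*B(4, 7) + 50 = ((2*(-4))*(-3))*(7*(1 + 2*7)) + 50 = (-8*(-3))*(7*(1 + 14)) + 50 = 24*(7*15) + 50 = 24*105 + 50 = 2520 + 50 = 2570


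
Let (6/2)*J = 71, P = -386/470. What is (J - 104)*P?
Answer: 46513/705 ≈ 65.976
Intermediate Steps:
P = -193/235 (P = -386*1/470 = -193/235 ≈ -0.82128)
J = 71/3 (J = (1/3)*71 = 71/3 ≈ 23.667)
(J - 104)*P = (71/3 - 104)*(-193/235) = -241/3*(-193/235) = 46513/705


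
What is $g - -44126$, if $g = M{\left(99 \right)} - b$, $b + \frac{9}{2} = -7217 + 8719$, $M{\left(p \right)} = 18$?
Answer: $\frac{85293}{2} \approx 42647.0$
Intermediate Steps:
$b = \frac{2995}{2}$ ($b = - \frac{9}{2} + \left(-7217 + 8719\right) = - \frac{9}{2} + 1502 = \frac{2995}{2} \approx 1497.5$)
$g = - \frac{2959}{2}$ ($g = 18 - \frac{2995}{2} = - \frac{2959}{2} \approx -1479.5$)
$g - -44126 = - \frac{2959}{2} - -44126 = - \frac{2959}{2} + 44126 = \frac{85293}{2}$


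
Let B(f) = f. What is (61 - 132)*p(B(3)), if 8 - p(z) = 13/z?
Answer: -781/3 ≈ -260.33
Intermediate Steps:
p(z) = 8 - 13/z
(61 - 132)*p(B(3)) = (61 - 132)*(8 - 13/3) = -71*(8 - 13*⅓) = -71*(8 - 13/3) = -71*11/3 = -781/3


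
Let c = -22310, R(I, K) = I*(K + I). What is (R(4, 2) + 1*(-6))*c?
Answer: -401580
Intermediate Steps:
R(I, K) = I*(I + K)
(R(4, 2) + 1*(-6))*c = (4*(4 + 2) + 1*(-6))*(-22310) = (4*6 - 6)*(-22310) = (24 - 6)*(-22310) = 18*(-22310) = -401580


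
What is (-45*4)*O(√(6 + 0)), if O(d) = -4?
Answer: 720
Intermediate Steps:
(-45*4)*O(√(6 + 0)) = -45*4*(-4) = -180*(-4) = 720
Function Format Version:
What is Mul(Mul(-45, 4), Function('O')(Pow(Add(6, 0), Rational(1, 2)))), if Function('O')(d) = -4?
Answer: 720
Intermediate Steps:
Mul(Mul(-45, 4), Function('O')(Pow(Add(6, 0), Rational(1, 2)))) = Mul(Mul(-45, 4), -4) = Mul(-180, -4) = 720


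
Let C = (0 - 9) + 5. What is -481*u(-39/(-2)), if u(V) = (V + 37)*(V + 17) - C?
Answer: -3975465/4 ≈ -9.9387e+5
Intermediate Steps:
C = -4 (C = -9 + 5 = -4)
u(V) = 4 + (17 + V)*(37 + V) (u(V) = (V + 37)*(V + 17) - 1*(-4) = (37 + V)*(17 + V) + 4 = (17 + V)*(37 + V) + 4 = 4 + (17 + V)*(37 + V))
-481*u(-39/(-2)) = -481*(633 + (-39/(-2))² + 54*(-39/(-2))) = -481*(633 + (-39*(-½))² + 54*(-39*(-½))) = -481*(633 + (39/2)² + 54*(39/2)) = -481*(633 + 1521/4 + 1053) = -481*8265/4 = -3975465/4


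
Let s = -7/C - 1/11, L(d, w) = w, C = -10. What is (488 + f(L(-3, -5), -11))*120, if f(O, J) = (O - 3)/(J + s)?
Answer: 22346560/381 ≈ 58652.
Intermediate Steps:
s = 67/110 (s = -7/(-10) - 1/11 = -7*(-1/10) - 1*1/11 = 7/10 - 1/11 = 67/110 ≈ 0.60909)
f(O, J) = (-3 + O)/(67/110 + J) (f(O, J) = (O - 3)/(J + 67/110) = (-3 + O)/(67/110 + J))
(488 + f(L(-3, -5), -11))*120 = (488 + 110*(-3 - 5)/(67 + 110*(-11)))*120 = (488 + 110*(-8)/(67 - 1210))*120 = (488 + 110*(-8)/(-1143))*120 = (488 + 110*(-1/1143)*(-8))*120 = (488 + 880/1143)*120 = (558664/1143)*120 = 22346560/381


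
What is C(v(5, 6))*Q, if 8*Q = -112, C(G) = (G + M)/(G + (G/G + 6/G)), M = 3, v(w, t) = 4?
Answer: -196/13 ≈ -15.077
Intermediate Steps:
C(G) = (3 + G)/(1 + G + 6/G) (C(G) = (G + 3)/(G + (G/G + 6/G)) = (3 + G)/(G + (1 + 6/G)) = (3 + G)/(1 + G + 6/G))
Q = -14 (Q = (⅛)*(-112) = -14)
C(v(5, 6))*Q = (4*(3 + 4)/(6 + 4 + 4²))*(-14) = (4*7/(6 + 4 + 16))*(-14) = (4*7/26)*(-14) = (4*(1/26)*7)*(-14) = (14/13)*(-14) = -196/13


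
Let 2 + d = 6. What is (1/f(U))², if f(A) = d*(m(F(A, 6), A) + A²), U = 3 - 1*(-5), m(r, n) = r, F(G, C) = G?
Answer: 1/82944 ≈ 1.2056e-5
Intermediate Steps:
d = 4 (d = -2 + 6 = 4)
U = 8 (U = 3 + 5 = 8)
f(A) = 4*A + 4*A² (f(A) = 4*(A + A²) = 4*A + 4*A²)
(1/f(U))² = (1/(4*8*(1 + 8)))² = (1/(4*8*9))² = (1/288)² = 1/82944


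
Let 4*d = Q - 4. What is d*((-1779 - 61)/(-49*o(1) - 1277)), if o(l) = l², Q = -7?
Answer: -2530/663 ≈ -3.8160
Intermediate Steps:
d = -11/4 (d = (-7 - 4)/4 = (¼)*(-11) = -11/4 ≈ -2.7500)
d*((-1779 - 61)/(-49*o(1) - 1277)) = -11*(-1779 - 61)/(4*(-49*1² - 1277)) = -(-5060)/(-49*1 - 1277) = -(-5060)/(-49 - 1277) = -(-5060)/(-1326) = -(-5060)*(-1)/1326 = -11/4*920/663 = -2530/663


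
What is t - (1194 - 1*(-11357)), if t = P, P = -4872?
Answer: -17423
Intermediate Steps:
t = -4872
t - (1194 - 1*(-11357)) = -4872 - (1194 - 1*(-11357)) = -4872 - (1194 + 11357) = -4872 - 1*12551 = -4872 - 12551 = -17423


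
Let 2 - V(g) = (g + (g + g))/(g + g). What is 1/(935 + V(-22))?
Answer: 2/1871 ≈ 0.0010689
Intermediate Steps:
V(g) = ½ (V(g) = 2 - (g + (g + g))/(g + g) = 2 - (g + 2*g)/(2*g) = 2 - 3*g*1/(2*g) = 2 - 1*3/2 = 2 - 3/2 = ½)
1/(935 + V(-22)) = 1/(935 + ½) = 1/(1871/2) = 2/1871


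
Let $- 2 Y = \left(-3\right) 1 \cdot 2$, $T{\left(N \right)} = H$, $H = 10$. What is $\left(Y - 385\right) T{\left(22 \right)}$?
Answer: $-3820$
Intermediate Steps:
$T{\left(N \right)} = 10$
$Y = 3$ ($Y = - \frac{\left(-3\right) 1 \cdot 2}{2} = - \frac{\left(-3\right) 2}{2} = \left(- \frac{1}{2}\right) \left(-6\right) = 3$)
$\left(Y - 385\right) T{\left(22 \right)} = \left(3 - 385\right) 10 = \left(-382\right) 10 = -3820$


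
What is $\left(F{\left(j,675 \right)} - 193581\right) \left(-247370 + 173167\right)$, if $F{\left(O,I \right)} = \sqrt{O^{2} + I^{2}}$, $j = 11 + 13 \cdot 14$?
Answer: $14364290943 - 74203 \sqrt{492874} \approx 1.4312 \cdot 10^{10}$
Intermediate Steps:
$j = 193$ ($j = 11 + 182 = 193$)
$F{\left(O,I \right)} = \sqrt{I^{2} + O^{2}}$
$\left(F{\left(j,675 \right)} - 193581\right) \left(-247370 + 173167\right) = \left(\sqrt{675^{2} + 193^{2}} - 193581\right) \left(-247370 + 173167\right) = \left(\sqrt{455625 + 37249} - 193581\right) \left(-74203\right) = \left(\sqrt{492874} - 193581\right) \left(-74203\right) = \left(-193581 + \sqrt{492874}\right) \left(-74203\right) = 14364290943 - 74203 \sqrt{492874}$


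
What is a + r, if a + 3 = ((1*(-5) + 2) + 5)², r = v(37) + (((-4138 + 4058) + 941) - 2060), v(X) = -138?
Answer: -1336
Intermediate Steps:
r = -1337 (r = -138 + (((-4138 + 4058) + 941) - 2060) = -138 + ((-80 + 941) - 2060) = -138 + (861 - 2060) = -138 - 1199 = -1337)
a = 1 (a = -3 + ((1*(-5) + 2) + 5)² = -3 + ((-5 + 2) + 5)² = -3 + (-3 + 5)² = -3 + 2² = -3 + 4 = 1)
a + r = 1 - 1337 = -1336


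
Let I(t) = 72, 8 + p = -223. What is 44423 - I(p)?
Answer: 44351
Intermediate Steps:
p = -231 (p = -8 - 223 = -231)
44423 - I(p) = 44423 - 1*72 = 44423 - 72 = 44351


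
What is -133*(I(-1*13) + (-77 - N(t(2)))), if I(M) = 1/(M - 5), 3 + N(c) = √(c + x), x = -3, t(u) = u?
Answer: 177289/18 + 133*I ≈ 9849.4 + 133.0*I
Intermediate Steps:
N(c) = -3 + √(-3 + c) (N(c) = -3 + √(c - 3) = -3 + √(-3 + c))
I(M) = 1/(-5 + M)
-133*(I(-1*13) + (-77 - N(t(2)))) = -133*(1/(-5 - 1*13) + (-77 - (-3 + √(-3 + 2)))) = -133*(1/(-5 - 13) + (-77 - (-3 + √(-1)))) = -133*(1/(-18) + (-77 - (-3 + I))) = -133*(-1/18 + (-77 + (3 - I))) = -133*(-1/18 + (-74 - I)) = -133*(-1333/18 - I) = 177289/18 + 133*I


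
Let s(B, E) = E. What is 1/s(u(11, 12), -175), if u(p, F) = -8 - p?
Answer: -1/175 ≈ -0.0057143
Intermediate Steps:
1/s(u(11, 12), -175) = 1/(-175) = -1/175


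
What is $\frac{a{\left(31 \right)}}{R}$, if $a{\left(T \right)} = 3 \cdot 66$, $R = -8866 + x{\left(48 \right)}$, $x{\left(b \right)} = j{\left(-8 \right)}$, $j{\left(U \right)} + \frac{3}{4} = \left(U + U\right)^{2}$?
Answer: $- \frac{88}{3827} \approx -0.022995$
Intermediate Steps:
$j{\left(U \right)} = - \frac{3}{4} + 4 U^{2}$ ($j{\left(U \right)} = - \frac{3}{4} + \left(U + U\right)^{2} = - \frac{3}{4} + \left(2 U\right)^{2} = - \frac{3}{4} + 4 U^{2}$)
$x{\left(b \right)} = \frac{1021}{4}$ ($x{\left(b \right)} = - \frac{3}{4} + 4 \left(-8\right)^{2} = - \frac{3}{4} + 4 \cdot 64 = - \frac{3}{4} + 256 = \frac{1021}{4}$)
$R = - \frac{34443}{4}$ ($R = -8866 + \frac{1021}{4} = - \frac{34443}{4} \approx -8610.8$)
$a{\left(T \right)} = 198$
$\frac{a{\left(31 \right)}}{R} = \frac{198}{- \frac{34443}{4}} = 198 \left(- \frac{4}{34443}\right) = - \frac{88}{3827}$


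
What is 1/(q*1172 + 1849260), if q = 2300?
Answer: 1/4544860 ≈ 2.2003e-7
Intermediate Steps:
1/(q*1172 + 1849260) = 1/(2300*1172 + 1849260) = 1/(2695600 + 1849260) = 1/4544860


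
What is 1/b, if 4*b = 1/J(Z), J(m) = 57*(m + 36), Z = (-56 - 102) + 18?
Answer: -23712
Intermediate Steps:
Z = -140 (Z = -158 + 18 = -140)
J(m) = 2052 + 57*m (J(m) = 57*(36 + m) = 2052 + 57*m)
b = -1/23712 (b = 1/(4*(2052 + 57*(-140))) = 1/(4*(2052 - 7980)) = (¼)/(-5928) = (¼)*(-1/5928) = -1/23712 ≈ -4.2173e-5)
1/b = 1/(-1/23712) = -23712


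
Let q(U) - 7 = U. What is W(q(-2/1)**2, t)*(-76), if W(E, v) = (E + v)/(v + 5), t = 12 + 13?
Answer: -380/3 ≈ -126.67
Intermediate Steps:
q(U) = 7 + U
t = 25
W(E, v) = (E + v)/(5 + v)
W(q(-2/1)**2, t)*(-76) = (((7 - 2/1)**2 + 25)/(5 + 25))*(-76) = (((7 - 2*1)**2 + 25)/30)*(-76) = (((7 - 2)**2 + 25)/30)*(-76) = ((5**2 + 25)/30)*(-76) = ((25 + 25)/30)*(-76) = ((1/30)*50)*(-76) = (5/3)*(-76) = -380/3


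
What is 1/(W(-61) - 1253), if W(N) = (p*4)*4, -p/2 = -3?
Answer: -1/1157 ≈ -0.00086430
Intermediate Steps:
p = 6 (p = -2*(-3) = 6)
W(N) = 96 (W(N) = (6*4)*4 = 24*4 = 96)
1/(W(-61) - 1253) = 1/(96 - 1253) = 1/(-1157) = -1/1157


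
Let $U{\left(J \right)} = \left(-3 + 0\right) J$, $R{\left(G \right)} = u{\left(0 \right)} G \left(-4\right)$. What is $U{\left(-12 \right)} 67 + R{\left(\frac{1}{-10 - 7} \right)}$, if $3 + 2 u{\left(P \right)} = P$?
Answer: $\frac{40998}{17} \approx 2411.6$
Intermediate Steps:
$u{\left(P \right)} = - \frac{3}{2} + \frac{P}{2}$
$R{\left(G \right)} = 6 G$ ($R{\left(G \right)} = \left(- \frac{3}{2} + \frac{1}{2} \cdot 0\right) G \left(-4\right) = \left(- \frac{3}{2} + 0\right) \left(- 4 G\right) = - \frac{3 \left(- 4 G\right)}{2} = 6 G$)
$U{\left(J \right)} = - 3 J$
$U{\left(-12 \right)} 67 + R{\left(\frac{1}{-10 - 7} \right)} = \left(-3\right) \left(-12\right) 67 + \frac{6}{-10 - 7} = 36 \cdot 67 + \frac{6}{-17} = 2412 + 6 \left(- \frac{1}{17}\right) = 2412 - \frac{6}{17} = \frac{40998}{17}$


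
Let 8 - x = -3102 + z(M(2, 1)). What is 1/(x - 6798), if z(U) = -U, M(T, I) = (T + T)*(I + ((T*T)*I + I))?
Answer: -1/3664 ≈ -0.00027293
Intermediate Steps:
M(T, I) = 2*T*(2*I + I*T**2) (M(T, I) = (2*T)*(I + (T**2*I + I)) = (2*T)*(I + (I*T**2 + I)) = (2*T)*(I + (I + I*T**2)) = (2*T)*(2*I + I*T**2) = 2*T*(2*I + I*T**2))
x = 3134 (x = 8 - (-3102 - 2*2*(2 + 2**2)) = 8 - (-3102 - 2*2*(2 + 4)) = 8 - (-3102 - 2*2*6) = 8 - (-3102 - 1*24) = 8 - (-3102 - 24) = 8 - 1*(-3126) = 8 + 3126 = 3134)
1/(x - 6798) = 1/(3134 - 6798) = 1/(-3664) = -1/3664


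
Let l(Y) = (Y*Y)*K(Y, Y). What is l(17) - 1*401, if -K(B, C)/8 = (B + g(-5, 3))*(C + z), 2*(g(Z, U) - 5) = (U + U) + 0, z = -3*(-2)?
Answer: -1329801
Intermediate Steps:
z = 6
g(Z, U) = 5 + U (g(Z, U) = 5 + ((U + U) + 0)/2 = 5 + (2*U + 0)/2 = 5 + (2*U)/2 = 5 + U)
K(B, C) = -8*(6 + C)*(8 + B) (K(B, C) = -8*(B + (5 + 3))*(C + 6) = -8*(B + 8)*(6 + C) = -8*(8 + B)*(6 + C) = -8*(6 + C)*(8 + B))
l(Y) = Y²*(-384 - 112*Y - 8*Y²) (l(Y) = (Y*Y)*(-384 - 64*Y - 48*Y - 8*Y*Y) = Y²*(-384 - 64*Y - 48*Y - 8*Y²) = Y²*(-384 - 112*Y - 8*Y²))
l(17) - 1*401 = 8*17²*(-48 - 1*17² - 14*17) - 1*401 = 8*289*(-48 - 1*289 - 238) - 401 = 8*289*(-48 - 289 - 238) - 401 = 8*289*(-575) - 401 = -1329400 - 401 = -1329801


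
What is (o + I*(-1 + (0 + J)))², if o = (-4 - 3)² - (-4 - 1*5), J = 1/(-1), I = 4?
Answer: 2500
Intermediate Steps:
J = -1
o = 58 (o = (-7)² - (-4 - 5) = 49 - 1*(-9) = 49 + 9 = 58)
(o + I*(-1 + (0 + J)))² = (58 + 4*(-1 + (0 - 1)))² = (58 + 4*(-1 - 1))² = (58 + 4*(-2))² = (58 - 8)² = 50² = 2500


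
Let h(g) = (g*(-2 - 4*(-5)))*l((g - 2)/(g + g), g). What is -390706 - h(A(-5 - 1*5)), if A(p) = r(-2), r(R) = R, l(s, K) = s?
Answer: -390670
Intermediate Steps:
A(p) = -2
h(g) = -18 + 9*g (h(g) = (g*(-2 - 4*(-5)))*((g - 2)/(g + g)) = (g*(-2 + 20))*((-2 + g)/((2*g))) = (g*18)*((-2 + g)*(1/(2*g))) = (18*g)*((-2 + g)/(2*g)) = -18 + 9*g)
-390706 - h(A(-5 - 1*5)) = -390706 - (-18 + 9*(-2)) = -390706 - (-18 - 18) = -390706 - 1*(-36) = -390706 + 36 = -390670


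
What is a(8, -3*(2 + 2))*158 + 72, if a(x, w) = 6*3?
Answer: 2916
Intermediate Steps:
a(x, w) = 18
a(8, -3*(2 + 2))*158 + 72 = 18*158 + 72 = 2844 + 72 = 2916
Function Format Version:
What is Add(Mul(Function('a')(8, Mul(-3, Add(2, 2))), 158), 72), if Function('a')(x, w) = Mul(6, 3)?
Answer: 2916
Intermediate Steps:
Function('a')(x, w) = 18
Add(Mul(Function('a')(8, Mul(-3, Add(2, 2))), 158), 72) = Add(Mul(18, 158), 72) = Add(2844, 72) = 2916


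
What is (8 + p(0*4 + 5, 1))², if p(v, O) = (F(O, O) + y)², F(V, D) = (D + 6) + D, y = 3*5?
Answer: 288369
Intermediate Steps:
y = 15
F(V, D) = 6 + 2*D (F(V, D) = (6 + D) + D = 6 + 2*D)
p(v, O) = (21 + 2*O)² (p(v, O) = ((6 + 2*O) + 15)² = (21 + 2*O)²)
(8 + p(0*4 + 5, 1))² = (8 + (21 + 2*1)²)² = (8 + (21 + 2)²)² = (8 + 23²)² = (8 + 529)² = 537² = 288369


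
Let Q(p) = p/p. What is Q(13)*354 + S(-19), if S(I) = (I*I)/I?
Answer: 335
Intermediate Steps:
S(I) = I (S(I) = I²/I = I)
Q(p) = 1
Q(13)*354 + S(-19) = 1*354 - 19 = 354 - 19 = 335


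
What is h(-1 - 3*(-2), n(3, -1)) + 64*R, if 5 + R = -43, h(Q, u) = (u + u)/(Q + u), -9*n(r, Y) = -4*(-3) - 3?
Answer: -6145/2 ≈ -3072.5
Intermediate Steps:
n(r, Y) = -1 (n(r, Y) = -(-4*(-3) - 3)/9 = -(12 - 3)/9 = -⅑*9 = -1)
h(Q, u) = 2*u/(Q + u) (h(Q, u) = (2*u)/(Q + u) = 2*u/(Q + u))
R = -48 (R = -5 - 43 = -48)
h(-1 - 3*(-2), n(3, -1)) + 64*R = 2*(-1)/((-1 - 3*(-2)) - 1) + 64*(-48) = 2*(-1)/((-1 + 6) - 1) - 3072 = 2*(-1)/(5 - 1) - 3072 = 2*(-1)/4 - 3072 = 2*(-1)*(¼) - 3072 = -½ - 3072 = -6145/2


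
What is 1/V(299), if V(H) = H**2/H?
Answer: 1/299 ≈ 0.0033445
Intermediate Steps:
V(H) = H
1/V(299) = 1/299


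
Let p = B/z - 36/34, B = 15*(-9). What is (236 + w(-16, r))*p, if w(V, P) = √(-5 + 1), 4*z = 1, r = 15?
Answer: -2170728/17 - 18396*I/17 ≈ -1.2769e+5 - 1082.1*I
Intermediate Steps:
B = -135
z = ¼ (z = (¼)*1 = ¼ ≈ 0.25000)
w(V, P) = 2*I (w(V, P) = √(-4) = 2*I)
p = -9198/17 (p = -135/¼ - 36/34 = -135*4 - 36*1/34 = -540 - 18/17 = -9198/17 ≈ -541.06)
(236 + w(-16, r))*p = (236 + 2*I)*(-9198/17) = -2170728/17 - 18396*I/17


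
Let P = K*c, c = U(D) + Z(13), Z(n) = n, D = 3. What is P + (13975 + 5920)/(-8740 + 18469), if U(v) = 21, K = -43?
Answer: -617561/423 ≈ -1460.0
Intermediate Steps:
c = 34 (c = 21 + 13 = 34)
P = -1462 (P = -43*34 = -1462)
P + (13975 + 5920)/(-8740 + 18469) = -1462 + (13975 + 5920)/(-8740 + 18469) = -1462 + 19895/9729 = -1462 + 19895*(1/9729) = -1462 + 865/423 = -617561/423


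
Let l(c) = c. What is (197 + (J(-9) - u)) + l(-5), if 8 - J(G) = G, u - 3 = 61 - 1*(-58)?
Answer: 87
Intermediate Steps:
u = 122 (u = 3 + (61 - 1*(-58)) = 3 + (61 + 58) = 3 + 119 = 122)
J(G) = 8 - G
(197 + (J(-9) - u)) + l(-5) = (197 + ((8 - 1*(-9)) - 1*122)) - 5 = (197 + ((8 + 9) - 122)) - 5 = (197 + (17 - 122)) - 5 = (197 - 105) - 5 = 92 - 5 = 87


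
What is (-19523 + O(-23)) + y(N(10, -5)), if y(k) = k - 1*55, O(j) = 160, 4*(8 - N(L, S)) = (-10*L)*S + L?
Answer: -39075/2 ≈ -19538.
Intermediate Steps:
N(L, S) = 8 - L/4 + 5*L*S/2 (N(L, S) = 8 - ((-10*L)*S + L)/4 = 8 - (-10*L*S + L)/4 = 8 - (L - 10*L*S)/4 = 8 + (-L/4 + 5*L*S/2) = 8 - L/4 + 5*L*S/2)
y(k) = -55 + k (y(k) = k - 55 = -55 + k)
(-19523 + O(-23)) + y(N(10, -5)) = (-19523 + 160) + (-55 + (8 - ¼*10 + (5/2)*10*(-5))) = -19363 + (-55 + (8 - 5/2 - 125)) = -19363 + (-55 - 239/2) = -19363 - 349/2 = -39075/2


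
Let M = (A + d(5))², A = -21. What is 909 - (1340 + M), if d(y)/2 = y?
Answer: -552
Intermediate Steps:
d(y) = 2*y
M = 121 (M = (-21 + 2*5)² = (-21 + 10)² = (-11)² = 121)
909 - (1340 + M) = 909 - (1340 + 121) = 909 - 1*1461 = 909 - 1461 = -552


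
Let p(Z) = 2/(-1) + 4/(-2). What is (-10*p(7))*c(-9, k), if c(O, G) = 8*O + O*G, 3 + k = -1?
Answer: -1440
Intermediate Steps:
k = -4 (k = -3 - 1 = -4)
p(Z) = -4 (p(Z) = 2*(-1) + 4*(-½) = -2 - 2 = -4)
c(O, G) = 8*O + G*O
(-10*p(7))*c(-9, k) = (-10*(-4))*(-9*(8 - 4)) = 40*(-9*4) = 40*(-36) = -1440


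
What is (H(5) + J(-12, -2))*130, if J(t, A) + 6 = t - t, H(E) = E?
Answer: -130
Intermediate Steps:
J(t, A) = -6 (J(t, A) = -6 + (t - t) = -6 + 0 = -6)
(H(5) + J(-12, -2))*130 = (5 - 6)*130 = -1*130 = -130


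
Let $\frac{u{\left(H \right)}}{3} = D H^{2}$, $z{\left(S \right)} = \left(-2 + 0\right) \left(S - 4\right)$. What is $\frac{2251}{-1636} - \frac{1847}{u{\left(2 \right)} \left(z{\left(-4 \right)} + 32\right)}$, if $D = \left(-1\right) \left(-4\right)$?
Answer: $- \frac{2051999}{942336} \approx -2.1776$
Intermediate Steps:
$D = 4$
$z{\left(S \right)} = 8 - 2 S$ ($z{\left(S \right)} = - 2 \left(-4 + S\right) = 8 - 2 S$)
$u{\left(H \right)} = 12 H^{2}$ ($u{\left(H \right)} = 3 \cdot 4 H^{2} = 12 H^{2}$)
$\frac{2251}{-1636} - \frac{1847}{u{\left(2 \right)} \left(z{\left(-4 \right)} + 32\right)} = \frac{2251}{-1636} - \frac{1847}{12 \cdot 2^{2} \left(\left(8 - -8\right) + 32\right)} = 2251 \left(- \frac{1}{1636}\right) - \frac{1847}{12 \cdot 4 \left(\left(8 + 8\right) + 32\right)} = - \frac{2251}{1636} - \frac{1847}{48 \left(16 + 32\right)} = - \frac{2251}{1636} - \frac{1847}{48 \cdot 48} = - \frac{2251}{1636} - \frac{1847}{2304} = - \frac{2051999}{942336}$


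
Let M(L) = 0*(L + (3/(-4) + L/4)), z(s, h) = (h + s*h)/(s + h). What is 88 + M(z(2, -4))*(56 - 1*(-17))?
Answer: 88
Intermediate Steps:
z(s, h) = (h + h*s)/(h + s)
M(L) = 0 (M(L) = 0*(L + (3*(-¼) + L*(¼))) = 0*(L + (-¾ + L/4)) = 0*(-¾ + 5*L/4) = 0)
88 + M(z(2, -4))*(56 - 1*(-17)) = 88 + 0*(56 - 1*(-17)) = 88 + 0*(56 + 17) = 88 + 0*73 = 88 + 0 = 88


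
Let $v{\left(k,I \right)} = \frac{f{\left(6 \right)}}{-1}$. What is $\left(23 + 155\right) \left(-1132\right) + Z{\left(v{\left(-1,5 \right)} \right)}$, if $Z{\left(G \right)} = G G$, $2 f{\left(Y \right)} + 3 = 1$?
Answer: $-201495$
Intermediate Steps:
$f{\left(Y \right)} = -1$ ($f{\left(Y \right)} = - \frac{3}{2} + \frac{1}{2} \cdot 1 = - \frac{3}{2} + \frac{1}{2} = -1$)
$v{\left(k,I \right)} = 1$ ($v{\left(k,I \right)} = - \frac{1}{-1} = \left(-1\right) \left(-1\right) = 1$)
$Z{\left(G \right)} = G^{2}$
$\left(23 + 155\right) \left(-1132\right) + Z{\left(v{\left(-1,5 \right)} \right)} = \left(23 + 155\right) \left(-1132\right) + 1^{2} = 178 \left(-1132\right) + 1 = -201496 + 1 = -201495$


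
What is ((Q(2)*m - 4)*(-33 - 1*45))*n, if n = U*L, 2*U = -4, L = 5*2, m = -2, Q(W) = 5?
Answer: -21840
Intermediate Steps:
L = 10
U = -2 (U = (½)*(-4) = -2)
n = -20 (n = -2*10 = -20)
((Q(2)*m - 4)*(-33 - 1*45))*n = ((5*(-2) - 4)*(-33 - 1*45))*(-20) = ((-10 - 4)*(-33 - 45))*(-20) = -14*(-78)*(-20) = 1092*(-20) = -21840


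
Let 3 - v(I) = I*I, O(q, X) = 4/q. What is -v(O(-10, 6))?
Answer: -71/25 ≈ -2.8400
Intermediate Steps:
v(I) = 3 - I² (v(I) = 3 - I*I = 3 - I²)
-v(O(-10, 6)) = -(3 - (4/(-10))²) = -(3 - (4*(-⅒))²) = -(3 - (-⅖)²) = -(3 - 1*4/25) = -(3 - 4/25) = -1*71/25 = -71/25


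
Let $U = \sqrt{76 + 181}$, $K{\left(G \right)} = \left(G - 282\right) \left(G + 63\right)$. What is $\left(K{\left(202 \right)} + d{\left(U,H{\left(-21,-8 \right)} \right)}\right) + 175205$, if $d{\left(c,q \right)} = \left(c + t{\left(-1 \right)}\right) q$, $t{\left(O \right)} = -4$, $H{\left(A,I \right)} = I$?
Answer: $154037 - 8 \sqrt{257} \approx 1.5391 \cdot 10^{5}$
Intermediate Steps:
$K{\left(G \right)} = \left(-282 + G\right) \left(63 + G\right)$
$U = \sqrt{257} \approx 16.031$
$d{\left(c,q \right)} = q \left(-4 + c\right)$ ($d{\left(c,q \right)} = \left(c - 4\right) q = \left(-4 + c\right) q = q \left(-4 + c\right)$)
$\left(K{\left(202 \right)} + d{\left(U,H{\left(-21,-8 \right)} \right)}\right) + 175205 = \left(\left(-17766 + 202^{2} - 44238\right) - 8 \left(-4 + \sqrt{257}\right)\right) + 175205 = \left(\left(-17766 + 40804 - 44238\right) + \left(32 - 8 \sqrt{257}\right)\right) + 175205 = \left(-21200 + \left(32 - 8 \sqrt{257}\right)\right) + 175205 = \left(-21168 - 8 \sqrt{257}\right) + 175205 = 154037 - 8 \sqrt{257}$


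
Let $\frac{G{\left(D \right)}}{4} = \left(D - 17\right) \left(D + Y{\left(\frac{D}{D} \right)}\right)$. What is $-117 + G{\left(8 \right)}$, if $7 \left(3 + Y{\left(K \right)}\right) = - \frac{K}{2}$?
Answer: $- \frac{2061}{7} \approx -294.43$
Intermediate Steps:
$Y{\left(K \right)} = -3 - \frac{K}{14}$ ($Y{\left(K \right)} = -3 + \frac{\left(-1\right) \frac{K}{2}}{7} = -3 + \frac{\left(- \frac{1}{2}\right) K}{7} = -3 - \frac{K}{14}$)
$G{\left(D \right)} = 4 \left(-17 + D\right) \left(- \frac{43}{14} + D\right)$ ($G{\left(D \right)} = 4 \left(D - 17\right) \left(D - \left(3 + \frac{D \frac{1}{D}}{14}\right)\right) = 4 \left(-17 + D\right) \left(D - \frac{43}{14}\right) = 4 \left(-17 + D\right) \left(- \frac{43}{14} + D\right)$)
$-117 + G{\left(8 \right)} = -117 + \left(\frac{1462}{7} + 4 \cdot 8^{2} - \frac{4496}{7}\right) = -117 + \left(\frac{1462}{7} + 4 \cdot 64 - \frac{4496}{7}\right) = -117 + \left(\frac{1462}{7} + 256 - \frac{4496}{7}\right) = -117 - \frac{1242}{7} = - \frac{2061}{7}$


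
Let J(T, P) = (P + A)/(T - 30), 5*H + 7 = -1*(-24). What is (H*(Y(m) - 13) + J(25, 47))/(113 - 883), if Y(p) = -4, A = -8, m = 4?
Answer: 164/1925 ≈ 0.085195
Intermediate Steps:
H = 17/5 (H = -7/5 + (-1*(-24))/5 = -7/5 + (⅕)*24 = -7/5 + 24/5 = 17/5 ≈ 3.4000)
J(T, P) = (-8 + P)/(-30 + T) (J(T, P) = (P - 8)/(T - 30) = (-8 + P)/(-30 + T))
(H*(Y(m) - 13) + J(25, 47))/(113 - 883) = (17*(-4 - 13)/5 + (-8 + 47)/(-30 + 25))/(113 - 883) = ((17/5)*(-17) + 39/(-5))/(-770) = (-289/5 - ⅕*39)*(-1/770) = (-289/5 - 39/5)*(-1/770) = -328/5*(-1/770) = 164/1925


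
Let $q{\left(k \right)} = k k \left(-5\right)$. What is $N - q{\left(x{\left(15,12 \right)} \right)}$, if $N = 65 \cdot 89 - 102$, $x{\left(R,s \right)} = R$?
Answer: $6808$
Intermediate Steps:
$N = 5683$ ($N = 5785 - 102 = 5683$)
$q{\left(k \right)} = - 5 k^{2}$ ($q{\left(k \right)} = k^{2} \left(-5\right) = - 5 k^{2}$)
$N - q{\left(x{\left(15,12 \right)} \right)} = 5683 - - 5 \cdot 15^{2} = 5683 - \left(-5\right) 225 = 5683 - -1125 = 5683 + 1125 = 6808$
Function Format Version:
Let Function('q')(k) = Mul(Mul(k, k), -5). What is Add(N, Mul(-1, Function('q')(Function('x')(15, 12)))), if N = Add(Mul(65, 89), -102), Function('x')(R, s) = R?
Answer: 6808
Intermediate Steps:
N = 5683 (N = Add(5785, -102) = 5683)
Function('q')(k) = Mul(-5, Pow(k, 2)) (Function('q')(k) = Mul(Pow(k, 2), -5) = Mul(-5, Pow(k, 2)))
Add(N, Mul(-1, Function('q')(Function('x')(15, 12)))) = Add(5683, Mul(-1, Mul(-5, Pow(15, 2)))) = Add(5683, Mul(-1, Mul(-5, 225))) = Add(5683, Mul(-1, -1125)) = Add(5683, 1125) = 6808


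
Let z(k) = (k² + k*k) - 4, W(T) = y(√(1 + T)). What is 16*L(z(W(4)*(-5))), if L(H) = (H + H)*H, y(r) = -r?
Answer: 1936512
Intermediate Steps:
W(T) = -√(1 + T)
z(k) = -4 + 2*k² (z(k) = (k² + k²) - 4 = 2*k² - 4 = -4 + 2*k²)
L(H) = 2*H² (L(H) = (2*H)*H = 2*H²)
16*L(z(W(4)*(-5))) = 16*(2*(-4 + 2*(-√(1 + 4)*(-5))²)²) = 16*(2*(-4 + 2*(-√5*(-5))²)²) = 16*(2*(-4 + 2*(5*√5)²)²) = 16*(2*(-4 + 2*125)²) = 16*(2*(-4 + 250)²) = 16*(2*246²) = 16*(2*60516) = 16*121032 = 1936512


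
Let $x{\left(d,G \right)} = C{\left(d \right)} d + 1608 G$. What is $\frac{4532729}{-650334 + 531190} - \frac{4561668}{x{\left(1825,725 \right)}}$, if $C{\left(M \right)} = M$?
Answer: $- \frac{20924571366017}{535722060200} \approx -39.059$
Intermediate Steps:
$x{\left(d,G \right)} = d^{2} + 1608 G$ ($x{\left(d,G \right)} = d d + 1608 G = d^{2} + 1608 G$)
$\frac{4532729}{-650334 + 531190} - \frac{4561668}{x{\left(1825,725 \right)}} = \frac{4532729}{-650334 + 531190} - \frac{4561668}{1825^{2} + 1608 \cdot 725} = \frac{4532729}{-119144} - \frac{4561668}{3330625 + 1165800} = 4532729 \left(- \frac{1}{119144}\right) - \frac{4561668}{4496425} = - \frac{4532729}{119144} - \frac{4561668}{4496425} = - \frac{20924571366017}{535722060200}$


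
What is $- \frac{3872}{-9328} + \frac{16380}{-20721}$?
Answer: $- \frac{137426}{366071} \approx -0.37541$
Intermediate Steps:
$- \frac{3872}{-9328} + \frac{16380}{-20721} = \left(-3872\right) \left(- \frac{1}{9328}\right) + 16380 \left(- \frac{1}{20721}\right) = \frac{22}{53} - \frac{5460}{6907} = - \frac{137426}{366071}$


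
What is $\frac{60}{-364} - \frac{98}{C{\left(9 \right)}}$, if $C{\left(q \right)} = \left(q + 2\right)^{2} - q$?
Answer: $- \frac{757}{728} \approx -1.0398$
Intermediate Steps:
$C{\left(q \right)} = \left(2 + q\right)^{2} - q$
$\frac{60}{-364} - \frac{98}{C{\left(9 \right)}} = \frac{60}{-364} - \frac{98}{\left(2 + 9\right)^{2} - 9} = 60 \left(- \frac{1}{364}\right) - \frac{98}{11^{2} - 9} = - \frac{15}{91} - \frac{98}{121 - 9} = - \frac{15}{91} - \frac{98}{112} = - \frac{15}{91} - \frac{7}{8} = - \frac{757}{728}$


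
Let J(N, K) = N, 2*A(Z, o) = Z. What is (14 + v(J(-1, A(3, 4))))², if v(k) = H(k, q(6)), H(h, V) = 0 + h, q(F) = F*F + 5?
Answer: 169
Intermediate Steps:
A(Z, o) = Z/2
q(F) = 5 + F² (q(F) = F² + 5 = 5 + F²)
H(h, V) = h
v(k) = k
(14 + v(J(-1, A(3, 4))))² = (14 - 1)² = 13² = 169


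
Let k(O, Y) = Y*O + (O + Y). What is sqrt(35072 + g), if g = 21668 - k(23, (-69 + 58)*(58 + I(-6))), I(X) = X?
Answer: sqrt(70445) ≈ 265.41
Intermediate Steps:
k(O, Y) = O + Y + O*Y (k(O, Y) = O*Y + (O + Y) = O + Y + O*Y)
g = 35373 (g = 21668 - (23 + (-69 + 58)*(58 - 6) + 23*((-69 + 58)*(58 - 6))) = 21668 - (23 - 11*52 + 23*(-11*52)) = 21668 - (23 - 572 + 23*(-572)) = 21668 - (23 - 572 - 13156) = 21668 - 1*(-13705) = 21668 + 13705 = 35373)
sqrt(35072 + g) = sqrt(35072 + 35373) = sqrt(70445)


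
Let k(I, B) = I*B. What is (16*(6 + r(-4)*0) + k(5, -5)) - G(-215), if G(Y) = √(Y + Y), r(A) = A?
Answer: 71 - I*√430 ≈ 71.0 - 20.736*I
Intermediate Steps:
k(I, B) = B*I
G(Y) = √2*√Y (G(Y) = √(2*Y) = √2*√Y)
(16*(6 + r(-4)*0) + k(5, -5)) - G(-215) = (16*(6 - 4*0) - 5*5) - √2*√(-215) = (16*(6 + 0) - 25) - √2*I*√215 = (16*6 - 25) - I*√430 = (96 - 25) - I*√430 = 71 - I*√430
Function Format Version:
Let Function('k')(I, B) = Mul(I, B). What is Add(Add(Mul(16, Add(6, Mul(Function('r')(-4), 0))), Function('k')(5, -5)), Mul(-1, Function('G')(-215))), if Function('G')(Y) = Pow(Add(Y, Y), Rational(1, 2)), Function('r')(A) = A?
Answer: Add(71, Mul(-1, I, Pow(430, Rational(1, 2)))) ≈ Add(71.000, Mul(-20.736, I))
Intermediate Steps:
Function('k')(I, B) = Mul(B, I)
Function('G')(Y) = Mul(Pow(2, Rational(1, 2)), Pow(Y, Rational(1, 2))) (Function('G')(Y) = Pow(Mul(2, Y), Rational(1, 2)) = Mul(Pow(2, Rational(1, 2)), Pow(Y, Rational(1, 2))))
Add(Add(Mul(16, Add(6, Mul(Function('r')(-4), 0))), Function('k')(5, -5)), Mul(-1, Function('G')(-215))) = Add(Add(Mul(16, Add(6, Mul(-4, 0))), Mul(-5, 5)), Mul(-1, Mul(Pow(2, Rational(1, 2)), Pow(-215, Rational(1, 2))))) = Add(Add(Mul(16, Add(6, 0)), -25), Mul(-1, Mul(Pow(2, Rational(1, 2)), Mul(I, Pow(215, Rational(1, 2)))))) = Add(Add(Mul(16, 6), -25), Mul(-1, Mul(I, Pow(430, Rational(1, 2))))) = Add(Add(96, -25), Mul(-1, I, Pow(430, Rational(1, 2)))) = Add(71, Mul(-1, I, Pow(430, Rational(1, 2))))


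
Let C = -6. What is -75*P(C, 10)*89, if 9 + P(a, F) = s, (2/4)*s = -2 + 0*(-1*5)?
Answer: 86775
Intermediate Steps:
s = -4 (s = 2*(-2 + 0*(-1*5)) = 2*(-2 + 0*(-5)) = 2*(-2 + 0) = 2*(-2) = -4)
P(a, F) = -13 (P(a, F) = -9 - 4 = -13)
-75*P(C, 10)*89 = -75*(-13)*89 = 975*89 = 86775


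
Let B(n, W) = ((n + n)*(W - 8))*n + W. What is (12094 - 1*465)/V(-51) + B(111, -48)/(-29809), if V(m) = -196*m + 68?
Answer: 14234968861/299997776 ≈ 47.450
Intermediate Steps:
B(n, W) = W + 2*n²*(-8 + W) (B(n, W) = ((2*n)*(-8 + W))*n + W = (2*n*(-8 + W))*n + W = 2*n²*(-8 + W) + W = W + 2*n²*(-8 + W))
V(m) = 68 - 196*m
(12094 - 1*465)/V(-51) + B(111, -48)/(-29809) = (12094 - 1*465)/(68 - 196*(-51)) + (-48 - 16*111² + 2*(-48)*111²)/(-29809) = (12094 - 465)/(68 + 9996) + (-48 - 16*12321 + 2*(-48)*12321)*(-1/29809) = 11629/10064 + (-48 - 197136 - 1182816)*(-1/29809) = 11629*(1/10064) - 1380000*(-1/29809) = 11629/10064 + 1380000/29809 = 14234968861/299997776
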